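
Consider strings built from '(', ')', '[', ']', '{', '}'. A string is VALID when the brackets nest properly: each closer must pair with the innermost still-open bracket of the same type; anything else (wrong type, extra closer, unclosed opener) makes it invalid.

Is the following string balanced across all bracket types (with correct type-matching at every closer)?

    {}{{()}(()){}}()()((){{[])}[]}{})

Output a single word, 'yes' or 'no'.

Answer: no

Derivation:
pos 0: push '{'; stack = {
pos 1: '}' matches '{'; pop; stack = (empty)
pos 2: push '{'; stack = {
pos 3: push '{'; stack = {{
pos 4: push '('; stack = {{(
pos 5: ')' matches '('; pop; stack = {{
pos 6: '}' matches '{'; pop; stack = {
pos 7: push '('; stack = {(
pos 8: push '('; stack = {((
pos 9: ')' matches '('; pop; stack = {(
pos 10: ')' matches '('; pop; stack = {
pos 11: push '{'; stack = {{
pos 12: '}' matches '{'; pop; stack = {
pos 13: '}' matches '{'; pop; stack = (empty)
pos 14: push '('; stack = (
pos 15: ')' matches '('; pop; stack = (empty)
pos 16: push '('; stack = (
pos 17: ')' matches '('; pop; stack = (empty)
pos 18: push '('; stack = (
pos 19: push '('; stack = ((
pos 20: ')' matches '('; pop; stack = (
pos 21: push '{'; stack = ({
pos 22: push '{'; stack = ({{
pos 23: push '['; stack = ({{[
pos 24: ']' matches '['; pop; stack = ({{
pos 25: saw closer ')' but top of stack is '{' (expected '}') → INVALID
Verdict: type mismatch at position 25: ')' closes '{' → no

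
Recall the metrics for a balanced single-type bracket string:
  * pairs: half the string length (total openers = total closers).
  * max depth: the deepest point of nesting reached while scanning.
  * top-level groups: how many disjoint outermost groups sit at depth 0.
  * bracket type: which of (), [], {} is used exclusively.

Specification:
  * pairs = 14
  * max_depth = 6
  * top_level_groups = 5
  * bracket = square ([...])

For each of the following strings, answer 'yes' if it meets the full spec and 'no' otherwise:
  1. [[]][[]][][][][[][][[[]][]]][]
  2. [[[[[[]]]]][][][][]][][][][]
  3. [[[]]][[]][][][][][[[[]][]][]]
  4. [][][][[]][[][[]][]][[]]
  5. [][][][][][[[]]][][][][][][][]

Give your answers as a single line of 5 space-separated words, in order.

String 1 '[[]][[]][][][][[][][[[]][]]][]': depth seq [1 2 1 0 1 2 1 0 1 0 1 0 1 0 1 2 1 2 1 2 3 4 3 2 3 2 1 0 1 0]
  -> pairs=15 depth=4 groups=7 -> no
String 2 '[[[[[[]]]]][][][][]][][][][]': depth seq [1 2 3 4 5 6 5 4 3 2 1 2 1 2 1 2 1 2 1 0 1 0 1 0 1 0 1 0]
  -> pairs=14 depth=6 groups=5 -> yes
String 3 '[[[]]][[]][][][][][[[[]][]][]]': depth seq [1 2 3 2 1 0 1 2 1 0 1 0 1 0 1 0 1 0 1 2 3 4 3 2 3 2 1 2 1 0]
  -> pairs=15 depth=4 groups=7 -> no
String 4 '[][][][[]][[][[]][]][[]]': depth seq [1 0 1 0 1 0 1 2 1 0 1 2 1 2 3 2 1 2 1 0 1 2 1 0]
  -> pairs=12 depth=3 groups=6 -> no
String 5 '[][][][][][[[]]][][][][][][][]': depth seq [1 0 1 0 1 0 1 0 1 0 1 2 3 2 1 0 1 0 1 0 1 0 1 0 1 0 1 0 1 0]
  -> pairs=15 depth=3 groups=13 -> no

Answer: no yes no no no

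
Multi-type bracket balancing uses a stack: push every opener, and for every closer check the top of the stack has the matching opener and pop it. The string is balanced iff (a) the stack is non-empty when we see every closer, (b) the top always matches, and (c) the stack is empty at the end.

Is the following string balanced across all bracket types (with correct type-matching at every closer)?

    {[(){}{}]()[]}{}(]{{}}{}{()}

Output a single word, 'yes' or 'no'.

Answer: no

Derivation:
pos 0: push '{'; stack = {
pos 1: push '['; stack = {[
pos 2: push '('; stack = {[(
pos 3: ')' matches '('; pop; stack = {[
pos 4: push '{'; stack = {[{
pos 5: '}' matches '{'; pop; stack = {[
pos 6: push '{'; stack = {[{
pos 7: '}' matches '{'; pop; stack = {[
pos 8: ']' matches '['; pop; stack = {
pos 9: push '('; stack = {(
pos 10: ')' matches '('; pop; stack = {
pos 11: push '['; stack = {[
pos 12: ']' matches '['; pop; stack = {
pos 13: '}' matches '{'; pop; stack = (empty)
pos 14: push '{'; stack = {
pos 15: '}' matches '{'; pop; stack = (empty)
pos 16: push '('; stack = (
pos 17: saw closer ']' but top of stack is '(' (expected ')') → INVALID
Verdict: type mismatch at position 17: ']' closes '(' → no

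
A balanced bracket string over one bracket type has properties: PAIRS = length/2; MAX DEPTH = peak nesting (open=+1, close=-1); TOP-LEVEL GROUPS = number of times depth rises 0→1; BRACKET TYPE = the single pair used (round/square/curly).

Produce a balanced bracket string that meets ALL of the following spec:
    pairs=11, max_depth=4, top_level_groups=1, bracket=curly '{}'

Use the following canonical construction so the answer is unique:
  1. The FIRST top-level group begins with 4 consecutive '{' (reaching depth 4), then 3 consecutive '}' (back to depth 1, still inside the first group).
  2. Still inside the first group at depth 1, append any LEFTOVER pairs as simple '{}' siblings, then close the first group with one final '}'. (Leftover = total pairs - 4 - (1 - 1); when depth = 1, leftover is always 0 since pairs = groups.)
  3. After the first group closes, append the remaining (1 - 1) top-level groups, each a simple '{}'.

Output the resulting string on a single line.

Spec: pairs=11 depth=4 groups=1
Leftover pairs = 11 - 4 - (1-1) = 7
First group: deep chain of depth 4 + 7 sibling pairs
Remaining 0 groups: simple '{}' each

Answer: {{{{}}}{}{}{}{}{}{}{}}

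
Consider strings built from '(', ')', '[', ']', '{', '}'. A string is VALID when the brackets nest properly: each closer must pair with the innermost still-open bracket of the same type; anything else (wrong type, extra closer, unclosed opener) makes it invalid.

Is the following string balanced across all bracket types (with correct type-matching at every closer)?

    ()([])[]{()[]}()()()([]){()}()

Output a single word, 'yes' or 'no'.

pos 0: push '('; stack = (
pos 1: ')' matches '('; pop; stack = (empty)
pos 2: push '('; stack = (
pos 3: push '['; stack = ([
pos 4: ']' matches '['; pop; stack = (
pos 5: ')' matches '('; pop; stack = (empty)
pos 6: push '['; stack = [
pos 7: ']' matches '['; pop; stack = (empty)
pos 8: push '{'; stack = {
pos 9: push '('; stack = {(
pos 10: ')' matches '('; pop; stack = {
pos 11: push '['; stack = {[
pos 12: ']' matches '['; pop; stack = {
pos 13: '}' matches '{'; pop; stack = (empty)
pos 14: push '('; stack = (
pos 15: ')' matches '('; pop; stack = (empty)
pos 16: push '('; stack = (
pos 17: ')' matches '('; pop; stack = (empty)
pos 18: push '('; stack = (
pos 19: ')' matches '('; pop; stack = (empty)
pos 20: push '('; stack = (
pos 21: push '['; stack = ([
pos 22: ']' matches '['; pop; stack = (
pos 23: ')' matches '('; pop; stack = (empty)
pos 24: push '{'; stack = {
pos 25: push '('; stack = {(
pos 26: ')' matches '('; pop; stack = {
pos 27: '}' matches '{'; pop; stack = (empty)
pos 28: push '('; stack = (
pos 29: ')' matches '('; pop; stack = (empty)
end: stack empty → VALID
Verdict: properly nested → yes

Answer: yes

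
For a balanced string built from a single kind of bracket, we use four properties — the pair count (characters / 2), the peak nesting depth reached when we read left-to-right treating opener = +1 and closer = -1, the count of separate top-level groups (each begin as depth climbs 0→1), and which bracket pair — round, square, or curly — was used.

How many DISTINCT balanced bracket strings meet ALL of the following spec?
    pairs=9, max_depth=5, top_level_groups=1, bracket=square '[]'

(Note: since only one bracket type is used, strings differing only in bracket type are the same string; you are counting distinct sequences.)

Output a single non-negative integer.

Spec: pairs=9 depth=5 groups=1
Count(depth <= 5) = 1094
Count(depth <= 4) = 610
Count(depth == 5) = 1094 - 610 = 484

Answer: 484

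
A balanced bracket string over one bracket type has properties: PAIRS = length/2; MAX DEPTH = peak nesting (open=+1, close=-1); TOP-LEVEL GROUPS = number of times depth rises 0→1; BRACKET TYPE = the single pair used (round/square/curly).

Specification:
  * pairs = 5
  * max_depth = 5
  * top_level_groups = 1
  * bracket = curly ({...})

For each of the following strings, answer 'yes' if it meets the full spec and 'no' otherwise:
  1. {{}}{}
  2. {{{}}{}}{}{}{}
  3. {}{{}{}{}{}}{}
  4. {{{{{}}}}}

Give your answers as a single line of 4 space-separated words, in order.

Answer: no no no yes

Derivation:
String 1 '{{}}{}': depth seq [1 2 1 0 1 0]
  -> pairs=3 depth=2 groups=2 -> no
String 2 '{{{}}{}}{}{}{}': depth seq [1 2 3 2 1 2 1 0 1 0 1 0 1 0]
  -> pairs=7 depth=3 groups=4 -> no
String 3 '{}{{}{}{}{}}{}': depth seq [1 0 1 2 1 2 1 2 1 2 1 0 1 0]
  -> pairs=7 depth=2 groups=3 -> no
String 4 '{{{{{}}}}}': depth seq [1 2 3 4 5 4 3 2 1 0]
  -> pairs=5 depth=5 groups=1 -> yes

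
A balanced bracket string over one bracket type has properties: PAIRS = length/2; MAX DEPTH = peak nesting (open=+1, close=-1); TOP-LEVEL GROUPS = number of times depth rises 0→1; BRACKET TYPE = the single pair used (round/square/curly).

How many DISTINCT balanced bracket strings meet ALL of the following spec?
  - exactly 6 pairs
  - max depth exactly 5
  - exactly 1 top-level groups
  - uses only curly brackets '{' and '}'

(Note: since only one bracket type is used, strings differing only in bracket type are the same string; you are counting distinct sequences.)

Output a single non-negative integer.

Spec: pairs=6 depth=5 groups=1
Count(depth <= 5) = 41
Count(depth <= 4) = 34
Count(depth == 5) = 41 - 34 = 7

Answer: 7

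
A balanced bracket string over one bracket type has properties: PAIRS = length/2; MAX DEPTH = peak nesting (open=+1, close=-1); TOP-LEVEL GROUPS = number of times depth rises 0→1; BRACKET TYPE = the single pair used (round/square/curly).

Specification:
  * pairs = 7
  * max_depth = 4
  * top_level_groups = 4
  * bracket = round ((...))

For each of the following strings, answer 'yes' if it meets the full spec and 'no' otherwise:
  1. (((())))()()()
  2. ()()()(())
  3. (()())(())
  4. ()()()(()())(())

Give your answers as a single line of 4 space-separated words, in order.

String 1 '(((())))()()()': depth seq [1 2 3 4 3 2 1 0 1 0 1 0 1 0]
  -> pairs=7 depth=4 groups=4 -> yes
String 2 '()()()(())': depth seq [1 0 1 0 1 0 1 2 1 0]
  -> pairs=5 depth=2 groups=4 -> no
String 3 '(()())(())': depth seq [1 2 1 2 1 0 1 2 1 0]
  -> pairs=5 depth=2 groups=2 -> no
String 4 '()()()(()())(())': depth seq [1 0 1 0 1 0 1 2 1 2 1 0 1 2 1 0]
  -> pairs=8 depth=2 groups=5 -> no

Answer: yes no no no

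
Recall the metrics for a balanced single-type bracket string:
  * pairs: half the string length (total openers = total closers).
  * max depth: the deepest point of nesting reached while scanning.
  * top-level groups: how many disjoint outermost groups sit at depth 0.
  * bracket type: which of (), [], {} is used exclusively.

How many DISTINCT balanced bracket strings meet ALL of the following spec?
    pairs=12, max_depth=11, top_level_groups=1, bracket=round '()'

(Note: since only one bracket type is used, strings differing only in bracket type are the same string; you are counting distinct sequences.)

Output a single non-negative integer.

Spec: pairs=12 depth=11 groups=1
Count(depth <= 11) = 58785
Count(depth <= 10) = 58766
Count(depth == 11) = 58785 - 58766 = 19

Answer: 19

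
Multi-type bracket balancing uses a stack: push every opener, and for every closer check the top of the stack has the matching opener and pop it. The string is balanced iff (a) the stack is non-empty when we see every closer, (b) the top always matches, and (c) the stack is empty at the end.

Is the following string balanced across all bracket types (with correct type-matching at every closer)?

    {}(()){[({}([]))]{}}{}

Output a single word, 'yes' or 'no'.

pos 0: push '{'; stack = {
pos 1: '}' matches '{'; pop; stack = (empty)
pos 2: push '('; stack = (
pos 3: push '('; stack = ((
pos 4: ')' matches '('; pop; stack = (
pos 5: ')' matches '('; pop; stack = (empty)
pos 6: push '{'; stack = {
pos 7: push '['; stack = {[
pos 8: push '('; stack = {[(
pos 9: push '{'; stack = {[({
pos 10: '}' matches '{'; pop; stack = {[(
pos 11: push '('; stack = {[((
pos 12: push '['; stack = {[(([
pos 13: ']' matches '['; pop; stack = {[((
pos 14: ')' matches '('; pop; stack = {[(
pos 15: ')' matches '('; pop; stack = {[
pos 16: ']' matches '['; pop; stack = {
pos 17: push '{'; stack = {{
pos 18: '}' matches '{'; pop; stack = {
pos 19: '}' matches '{'; pop; stack = (empty)
pos 20: push '{'; stack = {
pos 21: '}' matches '{'; pop; stack = (empty)
end: stack empty → VALID
Verdict: properly nested → yes

Answer: yes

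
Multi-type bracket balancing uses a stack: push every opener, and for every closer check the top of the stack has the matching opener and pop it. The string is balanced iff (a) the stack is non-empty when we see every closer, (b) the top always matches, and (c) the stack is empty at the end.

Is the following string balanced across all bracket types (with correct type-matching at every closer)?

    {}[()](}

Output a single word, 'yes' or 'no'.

Answer: no

Derivation:
pos 0: push '{'; stack = {
pos 1: '}' matches '{'; pop; stack = (empty)
pos 2: push '['; stack = [
pos 3: push '('; stack = [(
pos 4: ')' matches '('; pop; stack = [
pos 5: ']' matches '['; pop; stack = (empty)
pos 6: push '('; stack = (
pos 7: saw closer '}' but top of stack is '(' (expected ')') → INVALID
Verdict: type mismatch at position 7: '}' closes '(' → no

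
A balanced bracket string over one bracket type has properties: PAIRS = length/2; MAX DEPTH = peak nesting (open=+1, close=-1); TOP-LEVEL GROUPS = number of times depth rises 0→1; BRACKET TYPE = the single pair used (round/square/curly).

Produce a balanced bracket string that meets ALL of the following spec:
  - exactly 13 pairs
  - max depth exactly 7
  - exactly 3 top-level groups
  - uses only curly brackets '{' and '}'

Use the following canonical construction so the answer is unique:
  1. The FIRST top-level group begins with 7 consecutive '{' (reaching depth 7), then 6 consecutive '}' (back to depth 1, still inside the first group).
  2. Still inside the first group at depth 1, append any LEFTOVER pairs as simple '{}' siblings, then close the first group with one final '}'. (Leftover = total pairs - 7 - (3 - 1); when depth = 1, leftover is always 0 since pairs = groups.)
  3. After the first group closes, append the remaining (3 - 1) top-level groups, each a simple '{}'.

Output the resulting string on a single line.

Spec: pairs=13 depth=7 groups=3
Leftover pairs = 13 - 7 - (3-1) = 4
First group: deep chain of depth 7 + 4 sibling pairs
Remaining 2 groups: simple '{}' each

Answer: {{{{{{{}}}}}}{}{}{}{}}{}{}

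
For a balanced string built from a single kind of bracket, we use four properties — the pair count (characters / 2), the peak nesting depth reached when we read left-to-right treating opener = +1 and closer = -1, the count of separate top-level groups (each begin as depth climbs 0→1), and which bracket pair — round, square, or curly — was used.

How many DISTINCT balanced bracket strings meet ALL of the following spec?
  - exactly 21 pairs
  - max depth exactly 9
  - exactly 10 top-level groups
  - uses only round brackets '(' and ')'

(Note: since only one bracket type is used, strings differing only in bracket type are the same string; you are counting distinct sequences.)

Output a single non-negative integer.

Spec: pairs=21 depth=9 groups=10
Count(depth <= 9) = 40316110
Count(depth <= 8) = 40284190
Count(depth == 9) = 40316110 - 40284190 = 31920

Answer: 31920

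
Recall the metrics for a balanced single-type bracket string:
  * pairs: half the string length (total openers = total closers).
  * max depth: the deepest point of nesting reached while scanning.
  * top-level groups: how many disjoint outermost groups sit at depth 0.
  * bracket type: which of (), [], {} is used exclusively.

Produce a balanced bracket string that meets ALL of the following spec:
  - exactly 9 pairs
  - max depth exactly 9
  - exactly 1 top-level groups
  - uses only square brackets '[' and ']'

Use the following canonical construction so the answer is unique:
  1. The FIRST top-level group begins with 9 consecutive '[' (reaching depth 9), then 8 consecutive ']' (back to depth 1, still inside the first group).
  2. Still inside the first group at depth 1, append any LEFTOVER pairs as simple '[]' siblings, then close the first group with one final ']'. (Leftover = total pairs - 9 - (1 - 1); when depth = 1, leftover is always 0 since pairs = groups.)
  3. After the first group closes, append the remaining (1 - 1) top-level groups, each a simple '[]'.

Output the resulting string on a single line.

Spec: pairs=9 depth=9 groups=1
Leftover pairs = 9 - 9 - (1-1) = 0
First group: deep chain of depth 9 + 0 sibling pairs
Remaining 0 groups: simple '[]' each

Answer: [[[[[[[[[]]]]]]]]]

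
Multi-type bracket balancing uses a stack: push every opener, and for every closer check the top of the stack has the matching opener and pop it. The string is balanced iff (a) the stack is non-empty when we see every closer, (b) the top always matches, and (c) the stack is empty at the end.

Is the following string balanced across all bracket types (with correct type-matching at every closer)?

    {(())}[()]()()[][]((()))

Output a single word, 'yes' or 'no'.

pos 0: push '{'; stack = {
pos 1: push '('; stack = {(
pos 2: push '('; stack = {((
pos 3: ')' matches '('; pop; stack = {(
pos 4: ')' matches '('; pop; stack = {
pos 5: '}' matches '{'; pop; stack = (empty)
pos 6: push '['; stack = [
pos 7: push '('; stack = [(
pos 8: ')' matches '('; pop; stack = [
pos 9: ']' matches '['; pop; stack = (empty)
pos 10: push '('; stack = (
pos 11: ')' matches '('; pop; stack = (empty)
pos 12: push '('; stack = (
pos 13: ')' matches '('; pop; stack = (empty)
pos 14: push '['; stack = [
pos 15: ']' matches '['; pop; stack = (empty)
pos 16: push '['; stack = [
pos 17: ']' matches '['; pop; stack = (empty)
pos 18: push '('; stack = (
pos 19: push '('; stack = ((
pos 20: push '('; stack = (((
pos 21: ')' matches '('; pop; stack = ((
pos 22: ')' matches '('; pop; stack = (
pos 23: ')' matches '('; pop; stack = (empty)
end: stack empty → VALID
Verdict: properly nested → yes

Answer: yes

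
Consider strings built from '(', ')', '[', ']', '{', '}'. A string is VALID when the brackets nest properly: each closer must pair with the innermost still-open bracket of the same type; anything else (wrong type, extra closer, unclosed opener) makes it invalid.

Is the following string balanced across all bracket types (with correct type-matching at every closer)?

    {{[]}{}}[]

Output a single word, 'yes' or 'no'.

Answer: yes

Derivation:
pos 0: push '{'; stack = {
pos 1: push '{'; stack = {{
pos 2: push '['; stack = {{[
pos 3: ']' matches '['; pop; stack = {{
pos 4: '}' matches '{'; pop; stack = {
pos 5: push '{'; stack = {{
pos 6: '}' matches '{'; pop; stack = {
pos 7: '}' matches '{'; pop; stack = (empty)
pos 8: push '['; stack = [
pos 9: ']' matches '['; pop; stack = (empty)
end: stack empty → VALID
Verdict: properly nested → yes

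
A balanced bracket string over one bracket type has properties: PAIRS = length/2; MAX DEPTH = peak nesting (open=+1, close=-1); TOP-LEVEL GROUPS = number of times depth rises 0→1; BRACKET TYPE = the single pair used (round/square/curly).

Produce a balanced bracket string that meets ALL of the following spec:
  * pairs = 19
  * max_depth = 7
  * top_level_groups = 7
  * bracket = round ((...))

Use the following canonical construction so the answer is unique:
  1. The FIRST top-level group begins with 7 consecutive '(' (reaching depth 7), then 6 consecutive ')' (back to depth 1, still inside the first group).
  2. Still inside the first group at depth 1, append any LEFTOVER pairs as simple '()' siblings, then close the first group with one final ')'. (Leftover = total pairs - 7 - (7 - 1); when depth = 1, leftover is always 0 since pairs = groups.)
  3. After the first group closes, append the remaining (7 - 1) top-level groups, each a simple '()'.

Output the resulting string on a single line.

Spec: pairs=19 depth=7 groups=7
Leftover pairs = 19 - 7 - (7-1) = 6
First group: deep chain of depth 7 + 6 sibling pairs
Remaining 6 groups: simple '()' each

Answer: ((((((())))))()()()()()())()()()()()()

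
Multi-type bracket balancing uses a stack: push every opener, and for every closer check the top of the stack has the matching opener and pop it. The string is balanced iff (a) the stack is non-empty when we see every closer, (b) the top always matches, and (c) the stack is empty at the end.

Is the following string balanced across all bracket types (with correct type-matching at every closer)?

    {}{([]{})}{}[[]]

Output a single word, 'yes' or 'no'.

pos 0: push '{'; stack = {
pos 1: '}' matches '{'; pop; stack = (empty)
pos 2: push '{'; stack = {
pos 3: push '('; stack = {(
pos 4: push '['; stack = {([
pos 5: ']' matches '['; pop; stack = {(
pos 6: push '{'; stack = {({
pos 7: '}' matches '{'; pop; stack = {(
pos 8: ')' matches '('; pop; stack = {
pos 9: '}' matches '{'; pop; stack = (empty)
pos 10: push '{'; stack = {
pos 11: '}' matches '{'; pop; stack = (empty)
pos 12: push '['; stack = [
pos 13: push '['; stack = [[
pos 14: ']' matches '['; pop; stack = [
pos 15: ']' matches '['; pop; stack = (empty)
end: stack empty → VALID
Verdict: properly nested → yes

Answer: yes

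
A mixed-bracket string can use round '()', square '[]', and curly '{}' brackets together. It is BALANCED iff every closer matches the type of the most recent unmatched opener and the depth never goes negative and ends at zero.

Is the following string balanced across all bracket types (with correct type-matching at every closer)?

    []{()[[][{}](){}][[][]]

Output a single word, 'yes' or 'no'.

Answer: no

Derivation:
pos 0: push '['; stack = [
pos 1: ']' matches '['; pop; stack = (empty)
pos 2: push '{'; stack = {
pos 3: push '('; stack = {(
pos 4: ')' matches '('; pop; stack = {
pos 5: push '['; stack = {[
pos 6: push '['; stack = {[[
pos 7: ']' matches '['; pop; stack = {[
pos 8: push '['; stack = {[[
pos 9: push '{'; stack = {[[{
pos 10: '}' matches '{'; pop; stack = {[[
pos 11: ']' matches '['; pop; stack = {[
pos 12: push '('; stack = {[(
pos 13: ')' matches '('; pop; stack = {[
pos 14: push '{'; stack = {[{
pos 15: '}' matches '{'; pop; stack = {[
pos 16: ']' matches '['; pop; stack = {
pos 17: push '['; stack = {[
pos 18: push '['; stack = {[[
pos 19: ']' matches '['; pop; stack = {[
pos 20: push '['; stack = {[[
pos 21: ']' matches '['; pop; stack = {[
pos 22: ']' matches '['; pop; stack = {
end: stack still non-empty ({) → INVALID
Verdict: unclosed openers at end: { → no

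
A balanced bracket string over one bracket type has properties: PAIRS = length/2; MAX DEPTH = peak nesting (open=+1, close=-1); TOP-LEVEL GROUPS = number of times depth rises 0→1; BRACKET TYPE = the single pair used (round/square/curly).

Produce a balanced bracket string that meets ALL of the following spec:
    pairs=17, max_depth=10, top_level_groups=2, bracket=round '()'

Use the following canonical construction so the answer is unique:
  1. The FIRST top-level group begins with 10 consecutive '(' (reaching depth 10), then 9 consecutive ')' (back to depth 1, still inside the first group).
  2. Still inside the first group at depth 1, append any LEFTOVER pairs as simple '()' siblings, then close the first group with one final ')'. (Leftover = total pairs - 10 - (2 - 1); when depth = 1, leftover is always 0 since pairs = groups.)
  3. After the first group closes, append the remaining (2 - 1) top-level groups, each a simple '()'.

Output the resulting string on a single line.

Spec: pairs=17 depth=10 groups=2
Leftover pairs = 17 - 10 - (2-1) = 6
First group: deep chain of depth 10 + 6 sibling pairs
Remaining 1 groups: simple '()' each

Answer: (((((((((()))))))))()()()()()())()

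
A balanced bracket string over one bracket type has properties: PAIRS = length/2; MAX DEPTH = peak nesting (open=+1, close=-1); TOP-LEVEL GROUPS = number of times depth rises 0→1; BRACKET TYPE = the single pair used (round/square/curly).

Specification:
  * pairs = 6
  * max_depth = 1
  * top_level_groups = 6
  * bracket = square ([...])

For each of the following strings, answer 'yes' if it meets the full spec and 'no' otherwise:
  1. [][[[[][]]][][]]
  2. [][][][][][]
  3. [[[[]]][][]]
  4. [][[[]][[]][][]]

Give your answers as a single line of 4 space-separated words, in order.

String 1 '[][[[[][]]][][]]': depth seq [1 0 1 2 3 4 3 4 3 2 1 2 1 2 1 0]
  -> pairs=8 depth=4 groups=2 -> no
String 2 '[][][][][][]': depth seq [1 0 1 0 1 0 1 0 1 0 1 0]
  -> pairs=6 depth=1 groups=6 -> yes
String 3 '[[[[]]][][]]': depth seq [1 2 3 4 3 2 1 2 1 2 1 0]
  -> pairs=6 depth=4 groups=1 -> no
String 4 '[][[[]][[]][][]]': depth seq [1 0 1 2 3 2 1 2 3 2 1 2 1 2 1 0]
  -> pairs=8 depth=3 groups=2 -> no

Answer: no yes no no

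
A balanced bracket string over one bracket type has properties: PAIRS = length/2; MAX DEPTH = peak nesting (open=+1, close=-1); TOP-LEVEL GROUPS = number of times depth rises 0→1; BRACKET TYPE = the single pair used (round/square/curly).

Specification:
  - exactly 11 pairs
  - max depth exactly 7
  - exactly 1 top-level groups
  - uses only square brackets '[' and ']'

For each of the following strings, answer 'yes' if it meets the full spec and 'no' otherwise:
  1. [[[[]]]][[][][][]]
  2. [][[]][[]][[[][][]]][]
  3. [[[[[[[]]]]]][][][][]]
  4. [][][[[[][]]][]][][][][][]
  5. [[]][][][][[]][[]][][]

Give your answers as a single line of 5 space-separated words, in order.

Answer: no no yes no no

Derivation:
String 1 '[[[[]]]][[][][][]]': depth seq [1 2 3 4 3 2 1 0 1 2 1 2 1 2 1 2 1 0]
  -> pairs=9 depth=4 groups=2 -> no
String 2 '[][[]][[]][[[][][]]][]': depth seq [1 0 1 2 1 0 1 2 1 0 1 2 3 2 3 2 3 2 1 0 1 0]
  -> pairs=11 depth=3 groups=5 -> no
String 3 '[[[[[[[]]]]]][][][][]]': depth seq [1 2 3 4 5 6 7 6 5 4 3 2 1 2 1 2 1 2 1 2 1 0]
  -> pairs=11 depth=7 groups=1 -> yes
String 4 '[][][[[[][]]][]][][][][][]': depth seq [1 0 1 0 1 2 3 4 3 4 3 2 1 2 1 0 1 0 1 0 1 0 1 0 1 0]
  -> pairs=13 depth=4 groups=8 -> no
String 5 '[[]][][][][[]][[]][][]': depth seq [1 2 1 0 1 0 1 0 1 0 1 2 1 0 1 2 1 0 1 0 1 0]
  -> pairs=11 depth=2 groups=8 -> no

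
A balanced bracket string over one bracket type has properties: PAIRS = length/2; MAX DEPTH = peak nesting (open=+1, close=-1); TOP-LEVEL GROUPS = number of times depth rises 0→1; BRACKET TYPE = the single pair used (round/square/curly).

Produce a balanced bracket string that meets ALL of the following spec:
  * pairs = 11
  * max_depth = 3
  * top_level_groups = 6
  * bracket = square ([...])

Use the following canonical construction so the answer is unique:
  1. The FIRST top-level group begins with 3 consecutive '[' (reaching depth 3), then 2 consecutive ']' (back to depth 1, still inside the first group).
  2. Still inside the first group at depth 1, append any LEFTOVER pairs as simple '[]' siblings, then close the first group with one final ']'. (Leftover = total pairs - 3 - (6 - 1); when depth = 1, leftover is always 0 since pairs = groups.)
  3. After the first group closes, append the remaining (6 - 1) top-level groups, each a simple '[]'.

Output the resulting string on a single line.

Answer: [[[]][][][]][][][][][]

Derivation:
Spec: pairs=11 depth=3 groups=6
Leftover pairs = 11 - 3 - (6-1) = 3
First group: deep chain of depth 3 + 3 sibling pairs
Remaining 5 groups: simple '[]' each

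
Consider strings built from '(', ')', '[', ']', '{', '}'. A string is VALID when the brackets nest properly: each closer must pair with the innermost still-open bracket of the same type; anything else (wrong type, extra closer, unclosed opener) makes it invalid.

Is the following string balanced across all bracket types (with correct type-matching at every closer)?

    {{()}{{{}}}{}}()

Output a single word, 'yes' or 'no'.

pos 0: push '{'; stack = {
pos 1: push '{'; stack = {{
pos 2: push '('; stack = {{(
pos 3: ')' matches '('; pop; stack = {{
pos 4: '}' matches '{'; pop; stack = {
pos 5: push '{'; stack = {{
pos 6: push '{'; stack = {{{
pos 7: push '{'; stack = {{{{
pos 8: '}' matches '{'; pop; stack = {{{
pos 9: '}' matches '{'; pop; stack = {{
pos 10: '}' matches '{'; pop; stack = {
pos 11: push '{'; stack = {{
pos 12: '}' matches '{'; pop; stack = {
pos 13: '}' matches '{'; pop; stack = (empty)
pos 14: push '('; stack = (
pos 15: ')' matches '('; pop; stack = (empty)
end: stack empty → VALID
Verdict: properly nested → yes

Answer: yes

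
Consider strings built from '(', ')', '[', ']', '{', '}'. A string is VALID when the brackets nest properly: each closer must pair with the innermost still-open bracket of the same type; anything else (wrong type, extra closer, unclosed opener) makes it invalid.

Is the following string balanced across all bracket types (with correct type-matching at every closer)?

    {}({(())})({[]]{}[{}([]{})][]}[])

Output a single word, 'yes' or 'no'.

pos 0: push '{'; stack = {
pos 1: '}' matches '{'; pop; stack = (empty)
pos 2: push '('; stack = (
pos 3: push '{'; stack = ({
pos 4: push '('; stack = ({(
pos 5: push '('; stack = ({((
pos 6: ')' matches '('; pop; stack = ({(
pos 7: ')' matches '('; pop; stack = ({
pos 8: '}' matches '{'; pop; stack = (
pos 9: ')' matches '('; pop; stack = (empty)
pos 10: push '('; stack = (
pos 11: push '{'; stack = ({
pos 12: push '['; stack = ({[
pos 13: ']' matches '['; pop; stack = ({
pos 14: saw closer ']' but top of stack is '{' (expected '}') → INVALID
Verdict: type mismatch at position 14: ']' closes '{' → no

Answer: no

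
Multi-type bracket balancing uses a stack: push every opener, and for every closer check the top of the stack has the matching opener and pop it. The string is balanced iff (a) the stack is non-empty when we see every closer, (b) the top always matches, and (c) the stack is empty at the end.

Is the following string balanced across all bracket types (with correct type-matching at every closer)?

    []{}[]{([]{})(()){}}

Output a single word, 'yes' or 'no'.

Answer: yes

Derivation:
pos 0: push '['; stack = [
pos 1: ']' matches '['; pop; stack = (empty)
pos 2: push '{'; stack = {
pos 3: '}' matches '{'; pop; stack = (empty)
pos 4: push '['; stack = [
pos 5: ']' matches '['; pop; stack = (empty)
pos 6: push '{'; stack = {
pos 7: push '('; stack = {(
pos 8: push '['; stack = {([
pos 9: ']' matches '['; pop; stack = {(
pos 10: push '{'; stack = {({
pos 11: '}' matches '{'; pop; stack = {(
pos 12: ')' matches '('; pop; stack = {
pos 13: push '('; stack = {(
pos 14: push '('; stack = {((
pos 15: ')' matches '('; pop; stack = {(
pos 16: ')' matches '('; pop; stack = {
pos 17: push '{'; stack = {{
pos 18: '}' matches '{'; pop; stack = {
pos 19: '}' matches '{'; pop; stack = (empty)
end: stack empty → VALID
Verdict: properly nested → yes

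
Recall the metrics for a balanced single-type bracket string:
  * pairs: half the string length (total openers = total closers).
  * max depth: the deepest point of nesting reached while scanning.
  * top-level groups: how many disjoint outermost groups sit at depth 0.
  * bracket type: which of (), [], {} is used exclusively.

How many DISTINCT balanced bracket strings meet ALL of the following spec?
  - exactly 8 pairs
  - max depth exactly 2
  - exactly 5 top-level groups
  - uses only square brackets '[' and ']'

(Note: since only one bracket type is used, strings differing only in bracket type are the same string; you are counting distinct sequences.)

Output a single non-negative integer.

Spec: pairs=8 depth=2 groups=5
Count(depth <= 2) = 35
Count(depth <= 1) = 0
Count(depth == 2) = 35 - 0 = 35

Answer: 35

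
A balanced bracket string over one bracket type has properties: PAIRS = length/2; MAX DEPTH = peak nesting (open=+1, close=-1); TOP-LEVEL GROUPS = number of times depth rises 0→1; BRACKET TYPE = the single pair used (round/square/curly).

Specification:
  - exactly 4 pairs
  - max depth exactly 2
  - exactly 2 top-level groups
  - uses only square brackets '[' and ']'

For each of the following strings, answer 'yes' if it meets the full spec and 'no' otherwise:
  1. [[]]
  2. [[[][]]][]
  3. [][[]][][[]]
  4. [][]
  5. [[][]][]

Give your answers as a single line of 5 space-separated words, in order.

String 1 '[[]]': depth seq [1 2 1 0]
  -> pairs=2 depth=2 groups=1 -> no
String 2 '[[[][]]][]': depth seq [1 2 3 2 3 2 1 0 1 0]
  -> pairs=5 depth=3 groups=2 -> no
String 3 '[][[]][][[]]': depth seq [1 0 1 2 1 0 1 0 1 2 1 0]
  -> pairs=6 depth=2 groups=4 -> no
String 4 '[][]': depth seq [1 0 1 0]
  -> pairs=2 depth=1 groups=2 -> no
String 5 '[[][]][]': depth seq [1 2 1 2 1 0 1 0]
  -> pairs=4 depth=2 groups=2 -> yes

Answer: no no no no yes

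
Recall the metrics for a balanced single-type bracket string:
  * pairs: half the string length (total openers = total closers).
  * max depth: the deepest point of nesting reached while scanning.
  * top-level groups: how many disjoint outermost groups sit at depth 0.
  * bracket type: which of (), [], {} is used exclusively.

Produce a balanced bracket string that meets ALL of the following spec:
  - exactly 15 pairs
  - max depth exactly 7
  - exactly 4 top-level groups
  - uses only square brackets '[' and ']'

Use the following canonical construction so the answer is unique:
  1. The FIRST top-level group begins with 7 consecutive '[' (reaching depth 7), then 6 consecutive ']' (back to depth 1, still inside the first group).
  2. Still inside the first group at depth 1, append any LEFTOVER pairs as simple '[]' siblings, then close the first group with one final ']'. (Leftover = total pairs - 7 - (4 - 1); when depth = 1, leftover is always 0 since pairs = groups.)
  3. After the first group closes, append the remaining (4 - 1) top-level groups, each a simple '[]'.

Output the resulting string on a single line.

Answer: [[[[[[[]]]]]][][][][][]][][][]

Derivation:
Spec: pairs=15 depth=7 groups=4
Leftover pairs = 15 - 7 - (4-1) = 5
First group: deep chain of depth 7 + 5 sibling pairs
Remaining 3 groups: simple '[]' each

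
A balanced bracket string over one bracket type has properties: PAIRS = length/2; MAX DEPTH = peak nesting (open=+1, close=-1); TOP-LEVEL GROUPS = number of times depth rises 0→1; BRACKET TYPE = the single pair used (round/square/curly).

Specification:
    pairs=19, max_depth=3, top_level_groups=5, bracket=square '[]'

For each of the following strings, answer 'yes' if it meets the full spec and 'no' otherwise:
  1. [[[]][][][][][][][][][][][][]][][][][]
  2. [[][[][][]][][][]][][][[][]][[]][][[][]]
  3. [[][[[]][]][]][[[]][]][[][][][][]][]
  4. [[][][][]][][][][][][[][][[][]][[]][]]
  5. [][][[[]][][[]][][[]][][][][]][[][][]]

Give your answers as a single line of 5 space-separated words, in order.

Answer: yes no no no no

Derivation:
String 1 '[[[]][][][][][][][][][][][][]][][][][]': depth seq [1 2 3 2 1 2 1 2 1 2 1 2 1 2 1 2 1 2 1 2 1 2 1 2 1 2 1 2 1 0 1 0 1 0 1 0 1 0]
  -> pairs=19 depth=3 groups=5 -> yes
String 2 '[[][[][][]][][][]][][][[][]][[]][][[][]]': depth seq [1 2 1 2 3 2 3 2 3 2 1 2 1 2 1 2 1 0 1 0 1 0 1 2 1 2 1 0 1 2 1 0 1 0 1 2 1 2 1 0]
  -> pairs=20 depth=3 groups=7 -> no
String 3 '[[][[[]][]][]][[[]][]][[][][][][]][]': depth seq [1 2 1 2 3 4 3 2 3 2 1 2 1 0 1 2 3 2 1 2 1 0 1 2 1 2 1 2 1 2 1 2 1 0 1 0]
  -> pairs=18 depth=4 groups=4 -> no
String 4 '[[][][][]][][][][][][[][][[][]][[]][]]': depth seq [1 2 1 2 1 2 1 2 1 0 1 0 1 0 1 0 1 0 1 0 1 2 1 2 1 2 3 2 3 2 1 2 3 2 1 2 1 0]
  -> pairs=19 depth=3 groups=7 -> no
String 5 '[][][[[]][][[]][][[]][][][][]][[][][]]': depth seq [1 0 1 0 1 2 3 2 1 2 1 2 3 2 1 2 1 2 3 2 1 2 1 2 1 2 1 2 1 0 1 2 1 2 1 2 1 0]
  -> pairs=19 depth=3 groups=4 -> no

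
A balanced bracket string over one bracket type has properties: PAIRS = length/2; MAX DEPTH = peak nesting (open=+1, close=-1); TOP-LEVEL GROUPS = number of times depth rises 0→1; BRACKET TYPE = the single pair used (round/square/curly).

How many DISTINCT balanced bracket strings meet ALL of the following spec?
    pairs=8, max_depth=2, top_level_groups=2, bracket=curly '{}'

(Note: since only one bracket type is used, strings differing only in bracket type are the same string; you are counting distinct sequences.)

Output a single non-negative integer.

Spec: pairs=8 depth=2 groups=2
Count(depth <= 2) = 7
Count(depth <= 1) = 0
Count(depth == 2) = 7 - 0 = 7

Answer: 7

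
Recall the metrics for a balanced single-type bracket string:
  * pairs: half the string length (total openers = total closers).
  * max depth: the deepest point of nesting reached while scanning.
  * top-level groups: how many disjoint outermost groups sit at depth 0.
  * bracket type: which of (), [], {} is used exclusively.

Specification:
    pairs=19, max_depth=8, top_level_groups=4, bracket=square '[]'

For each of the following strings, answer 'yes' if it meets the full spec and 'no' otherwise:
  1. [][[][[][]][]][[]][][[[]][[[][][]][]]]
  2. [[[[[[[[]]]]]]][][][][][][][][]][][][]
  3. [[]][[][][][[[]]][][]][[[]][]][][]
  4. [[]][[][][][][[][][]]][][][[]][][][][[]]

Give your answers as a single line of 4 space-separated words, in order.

String 1 '[][[][[][]][]][[]][][[[]][[[][][]][]]]': depth seq [1 0 1 2 1 2 3 2 3 2 1 2 1 0 1 2 1 0 1 0 1 2 3 2 1 2 3 4 3 4 3 4 3 2 3 2 1 0]
  -> pairs=19 depth=4 groups=5 -> no
String 2 '[[[[[[[[]]]]]]][][][][][][][][]][][][]': depth seq [1 2 3 4 5 6 7 8 7 6 5 4 3 2 1 2 1 2 1 2 1 2 1 2 1 2 1 2 1 2 1 0 1 0 1 0 1 0]
  -> pairs=19 depth=8 groups=4 -> yes
String 3 '[[]][[][][][[[]]][][]][[[]][]][][]': depth seq [1 2 1 0 1 2 1 2 1 2 1 2 3 4 3 2 1 2 1 2 1 0 1 2 3 2 1 2 1 0 1 0 1 0]
  -> pairs=17 depth=4 groups=5 -> no
String 4 '[[]][[][][][][[][][]]][][][[]][][][][[]]': depth seq [1 2 1 0 1 2 1 2 1 2 1 2 1 2 3 2 3 2 3 2 1 0 1 0 1 0 1 2 1 0 1 0 1 0 1 0 1 2 1 0]
  -> pairs=20 depth=3 groups=9 -> no

Answer: no yes no no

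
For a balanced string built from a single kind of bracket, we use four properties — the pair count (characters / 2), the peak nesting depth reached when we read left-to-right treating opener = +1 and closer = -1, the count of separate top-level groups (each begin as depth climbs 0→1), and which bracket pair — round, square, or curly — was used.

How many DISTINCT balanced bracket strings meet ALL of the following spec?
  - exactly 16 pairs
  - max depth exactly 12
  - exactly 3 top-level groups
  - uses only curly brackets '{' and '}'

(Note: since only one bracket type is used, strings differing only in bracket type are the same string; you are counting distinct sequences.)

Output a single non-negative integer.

Spec: pairs=16 depth=12 groups=3
Count(depth <= 12) = 7020327
Count(depth <= 11) = 7019436
Count(depth == 12) = 7020327 - 7019436 = 891

Answer: 891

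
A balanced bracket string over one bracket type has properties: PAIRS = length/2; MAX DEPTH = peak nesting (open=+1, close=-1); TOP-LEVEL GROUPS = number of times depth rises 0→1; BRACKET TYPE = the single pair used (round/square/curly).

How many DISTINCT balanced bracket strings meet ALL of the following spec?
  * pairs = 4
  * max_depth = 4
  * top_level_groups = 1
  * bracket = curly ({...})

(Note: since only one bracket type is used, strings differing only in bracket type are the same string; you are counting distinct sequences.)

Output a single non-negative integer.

Spec: pairs=4 depth=4 groups=1
Count(depth <= 4) = 5
Count(depth <= 3) = 4
Count(depth == 4) = 5 - 4 = 1

Answer: 1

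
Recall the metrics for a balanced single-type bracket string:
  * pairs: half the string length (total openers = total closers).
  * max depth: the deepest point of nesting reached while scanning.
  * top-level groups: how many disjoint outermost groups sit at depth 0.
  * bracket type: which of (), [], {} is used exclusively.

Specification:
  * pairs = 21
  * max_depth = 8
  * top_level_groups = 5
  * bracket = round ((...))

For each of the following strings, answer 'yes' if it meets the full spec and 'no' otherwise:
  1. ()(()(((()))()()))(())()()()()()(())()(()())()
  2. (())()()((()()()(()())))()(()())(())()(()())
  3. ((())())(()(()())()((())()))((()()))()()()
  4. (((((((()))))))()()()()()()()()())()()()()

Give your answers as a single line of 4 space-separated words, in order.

Answer: no no no yes

Derivation:
String 1 '()(()(((()))()()))(())()()()()()(())()(()())()': depth seq [1 0 1 2 1 2 3 4 5 4 3 2 3 2 3 2 1 0 1 2 1 0 1 0 1 0 1 0 1 0 1 0 1 2 1 0 1 0 1 2 1 2 1 0 1 0]
  -> pairs=23 depth=5 groups=12 -> no
String 2 '(())()()((()()()(()())))()(()())(())()(()())': depth seq [1 2 1 0 1 0 1 0 1 2 3 2 3 2 3 2 3 4 3 4 3 2 1 0 1 0 1 2 1 2 1 0 1 2 1 0 1 0 1 2 1 2 1 0]
  -> pairs=22 depth=4 groups=9 -> no
String 3 '((())())(()(()())()((())()))((()()))()()()': depth seq [1 2 3 2 1 2 1 0 1 2 1 2 3 2 3 2 1 2 1 2 3 4 3 2 3 2 1 0 1 2 3 2 3 2 1 0 1 0 1 0 1 0]
  -> pairs=21 depth=4 groups=6 -> no
String 4 '(((((((()))))))()()()()()()()()())()()()()': depth seq [1 2 3 4 5 6 7 8 7 6 5 4 3 2 1 2 1 2 1 2 1 2 1 2 1 2 1 2 1 2 1 2 1 0 1 0 1 0 1 0 1 0]
  -> pairs=21 depth=8 groups=5 -> yes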